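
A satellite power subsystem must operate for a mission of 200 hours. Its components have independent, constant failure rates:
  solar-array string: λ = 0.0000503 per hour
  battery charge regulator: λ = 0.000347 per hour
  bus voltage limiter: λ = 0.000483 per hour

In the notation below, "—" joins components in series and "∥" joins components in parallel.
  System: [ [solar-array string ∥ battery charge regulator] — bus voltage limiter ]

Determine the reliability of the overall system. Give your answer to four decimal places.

R(solar-array string) = exp(−0.0000503 × 200) = 0.989990
R(battery charge regulator) = exp(−0.000347 × 200) = 0.932953
R(bus voltage limiter) = exp(−0.000483 × 200) = 0.907919
Parallel (solar-array string and battery charge regulator): 1 − (1 − 0.989990)(1 − 0.932953) = 0.999329
Series ([0.999329] and bus voltage limiter): 0.999329 × 0.907919 = 0.9073

0.9073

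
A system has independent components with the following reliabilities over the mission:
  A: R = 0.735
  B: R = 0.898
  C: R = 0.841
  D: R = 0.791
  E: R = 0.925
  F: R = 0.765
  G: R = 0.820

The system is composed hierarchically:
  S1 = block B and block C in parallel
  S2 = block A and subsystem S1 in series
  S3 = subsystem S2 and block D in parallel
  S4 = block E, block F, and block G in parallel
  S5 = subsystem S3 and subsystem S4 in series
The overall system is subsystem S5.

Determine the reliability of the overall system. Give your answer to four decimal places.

0.9391

Parallel (B and C): 1 − (1 − 0.898000)(1 − 0.841000) = 0.983782
Series (A and [0.983782]): 0.735000 × 0.983782 = 0.723080
Parallel ([0.723080] and D): 1 − (1 − 0.723080)(1 − 0.791000) = 0.942124
Parallel (E, F, and G): 1 − (1 − 0.925000)(1 − 0.765000)(1 − 0.820000) = 0.996828
Series ([0.942124] and [0.996828]): 0.942124 × 0.996828 = 0.9391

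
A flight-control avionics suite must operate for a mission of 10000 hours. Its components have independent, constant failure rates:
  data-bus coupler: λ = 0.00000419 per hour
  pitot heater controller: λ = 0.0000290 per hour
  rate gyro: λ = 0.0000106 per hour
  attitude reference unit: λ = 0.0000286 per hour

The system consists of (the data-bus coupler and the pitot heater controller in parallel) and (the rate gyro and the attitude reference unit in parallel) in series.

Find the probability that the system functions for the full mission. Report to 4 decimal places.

0.9649

R(data-bus coupler) = exp(−0.00000419 × 10000) = 0.958966
R(pitot heater controller) = exp(−0.0000290 × 10000) = 0.748264
R(rate gyro) = exp(−0.0000106 × 10000) = 0.899425
R(attitude reference unit) = exp(−0.0000286 × 10000) = 0.751263
Parallel (data-bus coupler and pitot heater controller): 1 − (1 − 0.958966)(1 − 0.748264) = 0.989670
Parallel (rate gyro and attitude reference unit): 1 − (1 − 0.899425)(1 − 0.751263) = 0.974983
Series ([0.989670] and [0.974983]): 0.989670 × 0.974983 = 0.9649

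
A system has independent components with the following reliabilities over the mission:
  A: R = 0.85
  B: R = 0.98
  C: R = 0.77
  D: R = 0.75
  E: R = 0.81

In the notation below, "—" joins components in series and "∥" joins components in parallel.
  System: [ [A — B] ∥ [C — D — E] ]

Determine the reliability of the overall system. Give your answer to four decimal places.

0.9111

Series (A and B): 0.850000 × 0.980000 = 0.833000
Series (C, D, and E): 0.770000 × 0.750000 × 0.810000 = 0.467775
Parallel ([0.833000] and [0.467775]): 1 − (1 − 0.833000)(1 − 0.467775) = 0.9111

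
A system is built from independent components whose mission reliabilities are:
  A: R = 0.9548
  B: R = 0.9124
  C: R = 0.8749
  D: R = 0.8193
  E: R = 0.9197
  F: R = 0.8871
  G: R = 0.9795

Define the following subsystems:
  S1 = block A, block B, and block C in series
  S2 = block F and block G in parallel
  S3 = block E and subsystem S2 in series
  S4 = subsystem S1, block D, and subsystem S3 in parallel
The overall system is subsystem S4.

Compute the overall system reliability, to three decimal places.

Series (A, B, and C): 0.95480 × 0.91240 × 0.87490 = 0.76218
Parallel (F and G): 1 − (1 − 0.88710)(1 − 0.97950) = 0.99769
Series (E and [0.99769]): 0.91970 × 0.99769 = 0.91758
Parallel ([0.76218], D, and [0.91758]): 1 − (1 − 0.76218)(1 − 0.81930)(1 − 0.91758) = 0.996

0.996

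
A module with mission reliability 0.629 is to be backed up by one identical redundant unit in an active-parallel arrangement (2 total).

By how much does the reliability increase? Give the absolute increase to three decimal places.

R_before = 0.629
R_after = 1 − (1 − 0.629)^2 = 0.862
ΔR = 0.862 − 0.629 = 0.233

0.233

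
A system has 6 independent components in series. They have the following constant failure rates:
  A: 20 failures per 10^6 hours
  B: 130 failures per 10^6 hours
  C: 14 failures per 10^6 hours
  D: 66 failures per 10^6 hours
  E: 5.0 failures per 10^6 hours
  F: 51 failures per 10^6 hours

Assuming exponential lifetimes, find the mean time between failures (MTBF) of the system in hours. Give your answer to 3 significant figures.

Series of exponential components: λ_sys = Σ λ_i
λ_sys = 0.000020 + 0.00013 + 0.000014 + 0.000066 + 0.0000050 + 0.000051 = 2.8600e-04 /h
MTBF = 1 / λ_sys = 3500 h

3500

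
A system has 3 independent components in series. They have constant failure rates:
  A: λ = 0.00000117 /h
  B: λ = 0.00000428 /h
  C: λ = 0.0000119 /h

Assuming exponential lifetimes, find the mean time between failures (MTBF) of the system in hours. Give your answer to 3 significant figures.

Series of exponential components: λ_sys = Σ λ_i
λ_sys = 0.00000117 + 0.00000428 + 0.0000119 = 1.7350e-05 /h
MTBF = 1 / λ_sys = 57600 h

57600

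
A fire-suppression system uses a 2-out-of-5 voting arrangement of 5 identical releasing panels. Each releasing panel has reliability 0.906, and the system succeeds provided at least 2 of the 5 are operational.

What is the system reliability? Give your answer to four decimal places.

0.9996

R = Σ_{i=2}^{5} C(5,i) p^i (1−p)^{5−i} with p = 0.906
C(5,2)·0.906^2·0.094^3 = 0.006818
C(5,3)·0.906^3·0.094^2 = 0.065711
C(5,4)·0.906^4·0.094^1 = 0.316673
C(5,5)·0.906^5·0.094^0 = 0.610437
Sum = 0.9996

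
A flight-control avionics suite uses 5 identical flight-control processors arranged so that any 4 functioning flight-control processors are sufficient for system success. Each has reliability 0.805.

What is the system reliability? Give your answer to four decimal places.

0.7475

R = Σ_{i=4}^{5} C(5,i) p^i (1−p)^{5−i} with p = 0.805
C(5,4)·0.805^4·0.195^1 = 0.409438
C(5,5)·0.805^5·0.195^0 = 0.338049
Sum = 0.7475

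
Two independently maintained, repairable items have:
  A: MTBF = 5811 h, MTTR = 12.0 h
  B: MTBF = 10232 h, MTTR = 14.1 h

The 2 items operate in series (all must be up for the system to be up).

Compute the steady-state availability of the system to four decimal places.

0.9966

A(A) = MTBF/(MTBF+MTTR) = 5811/(5811+12.0) = 0.997939
A(B) = MTBF/(MTBF+MTTR) = 10232/(10232+14.1) = 0.998624
Series availability: 0.997939 × 0.998624 = 0.9966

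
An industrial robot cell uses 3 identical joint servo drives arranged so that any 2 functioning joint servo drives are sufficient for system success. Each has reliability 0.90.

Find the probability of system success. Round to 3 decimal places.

R = Σ_{i=2}^{3} C(3,i) p^i (1−p)^{3−i} with p = 0.90
C(3,2)·0.90^2·0.10^1 = 0.24300
C(3,3)·0.90^3·0.10^0 = 0.72900
Sum = 0.972

0.972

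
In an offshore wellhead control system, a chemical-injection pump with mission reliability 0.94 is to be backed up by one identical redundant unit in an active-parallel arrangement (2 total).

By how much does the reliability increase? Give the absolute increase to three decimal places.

R_before = 0.94
R_after = 1 − (1 − 0.94)^2 = 0.996
ΔR = 0.996 − 0.94 = 0.056

0.056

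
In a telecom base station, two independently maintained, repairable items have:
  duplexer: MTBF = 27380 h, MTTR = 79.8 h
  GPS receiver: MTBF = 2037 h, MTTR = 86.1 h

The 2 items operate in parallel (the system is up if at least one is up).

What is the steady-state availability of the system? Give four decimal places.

0.9999

A(duplexer) = MTBF/(MTBF+MTTR) = 27380/(27380+79.8) = 0.997094
A(GPS receiver) = MTBF/(MTBF+MTTR) = 2037/(2037+86.1) = 0.959446
Parallel availability: 1 − (1 − 0.997094)(1 − 0.959446) = 0.9999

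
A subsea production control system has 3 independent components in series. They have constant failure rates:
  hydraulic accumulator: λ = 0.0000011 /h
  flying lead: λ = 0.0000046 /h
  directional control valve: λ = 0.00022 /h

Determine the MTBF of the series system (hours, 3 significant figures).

4430

Series of exponential components: λ_sys = Σ λ_i
λ_sys = 0.0000011 + 0.0000046 + 0.00022 = 2.2570e-04 /h
MTBF = 1 / λ_sys = 4430 h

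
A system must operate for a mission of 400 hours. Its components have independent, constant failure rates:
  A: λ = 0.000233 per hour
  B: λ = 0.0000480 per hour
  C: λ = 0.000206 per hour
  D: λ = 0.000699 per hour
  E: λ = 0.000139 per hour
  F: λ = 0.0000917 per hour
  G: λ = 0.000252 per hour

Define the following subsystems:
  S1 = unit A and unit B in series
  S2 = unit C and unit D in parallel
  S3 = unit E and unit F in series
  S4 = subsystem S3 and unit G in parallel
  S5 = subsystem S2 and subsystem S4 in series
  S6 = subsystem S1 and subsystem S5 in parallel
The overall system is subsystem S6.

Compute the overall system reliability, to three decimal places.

R(A) = exp(−0.000233 × 400) = 0.91101
R(B) = exp(−0.0000480 × 400) = 0.98098
R(C) = exp(−0.000206 × 400) = 0.92090
R(D) = exp(−0.000699 × 400) = 0.75609
R(E) = exp(−0.000139 × 400) = 0.94592
R(F) = exp(−0.0000917 × 400) = 0.96398
R(G) = exp(−0.000252 × 400) = 0.90411
Series (A and B): 0.91101 × 0.98098 = 0.89368
Parallel (C and D): 1 − (1 − 0.92090)(1 − 0.75609) = 0.98071
Series (E and F): 0.94592 × 0.96398 = 0.91185
Parallel ([0.91185] and G): 1 − (1 − 0.91185)(1 − 0.90411) = 0.99155
Series ([0.98071] and [0.99155]): 0.98071 × 0.99155 = 0.97242
Parallel ([0.89368] and [0.97242]): 1 − (1 − 0.89368)(1 − 0.97242) = 0.997

0.997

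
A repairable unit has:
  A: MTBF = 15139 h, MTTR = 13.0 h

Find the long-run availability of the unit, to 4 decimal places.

0.9991

A(A) = MTBF/(MTBF+MTTR) = 15139/(15139+13.0) = 0.9991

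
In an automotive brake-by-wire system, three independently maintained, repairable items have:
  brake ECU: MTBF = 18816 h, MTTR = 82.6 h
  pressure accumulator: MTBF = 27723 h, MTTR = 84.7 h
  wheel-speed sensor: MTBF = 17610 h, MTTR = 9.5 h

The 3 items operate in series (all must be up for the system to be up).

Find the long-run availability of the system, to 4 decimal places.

A(brake ECU) = MTBF/(MTBF+MTTR) = 18816/(18816+82.6) = 0.995629
A(pressure accumulator) = MTBF/(MTBF+MTTR) = 27723/(27723+84.7) = 0.996954
A(wheel-speed sensor) = MTBF/(MTBF+MTTR) = 17610/(17610+9.5) = 0.999461
Series availability: 0.995629 × 0.996954 × 0.999461 = 0.9921

0.9921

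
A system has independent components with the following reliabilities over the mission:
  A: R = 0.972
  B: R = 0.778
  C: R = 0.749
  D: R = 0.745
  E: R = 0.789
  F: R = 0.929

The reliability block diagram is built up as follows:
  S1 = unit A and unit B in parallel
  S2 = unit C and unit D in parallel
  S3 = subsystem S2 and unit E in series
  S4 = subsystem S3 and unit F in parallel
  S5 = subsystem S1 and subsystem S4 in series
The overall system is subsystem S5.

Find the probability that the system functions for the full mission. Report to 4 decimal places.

Parallel (A and B): 1 − (1 − 0.972000)(1 − 0.778000) = 0.993784
Parallel (C and D): 1 − (1 − 0.749000)(1 − 0.745000) = 0.935995
Series ([0.935995] and E): 0.935995 × 0.789000 = 0.738500
Parallel ([0.738500] and F): 1 − (1 − 0.738500)(1 − 0.929000) = 0.981434
Series ([0.993784] and [0.981434]): 0.993784 × 0.981434 = 0.9753

0.9753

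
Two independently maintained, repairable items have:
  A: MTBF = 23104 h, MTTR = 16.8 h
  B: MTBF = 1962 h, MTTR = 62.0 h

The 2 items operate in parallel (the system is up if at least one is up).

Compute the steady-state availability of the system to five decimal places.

0.99998

A(A) = MTBF/(MTBF+MTTR) = 23104/(23104+16.8) = 0.999273
A(B) = MTBF/(MTBF+MTTR) = 1962/(1962+62.0) = 0.969368
Parallel availability: 1 − (1 − 0.999273)(1 − 0.969368) = 0.99998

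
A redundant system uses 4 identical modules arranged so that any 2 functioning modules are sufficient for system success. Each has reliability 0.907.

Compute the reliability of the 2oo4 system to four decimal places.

R = Σ_{i=2}^{4} C(4,i) p^i (1−p)^{4−i} with p = 0.907
C(4,2)·0.907^2·0.093^2 = 0.042691
C(4,3)·0.907^3·0.093^1 = 0.277565
C(4,4)·0.907^4·0.093^0 = 0.676751
Sum = 0.9970

0.9970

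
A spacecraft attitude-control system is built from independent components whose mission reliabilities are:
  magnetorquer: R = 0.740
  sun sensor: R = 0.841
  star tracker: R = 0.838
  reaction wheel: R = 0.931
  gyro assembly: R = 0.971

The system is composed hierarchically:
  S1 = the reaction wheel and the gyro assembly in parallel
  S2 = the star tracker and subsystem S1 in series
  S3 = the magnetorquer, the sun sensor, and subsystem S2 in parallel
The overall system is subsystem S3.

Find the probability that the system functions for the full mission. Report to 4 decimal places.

Parallel (reaction wheel and gyro assembly): 1 − (1 − 0.931000)(1 − 0.971000) = 0.997999
Series (star tracker and [0.997999]): 0.838000 × 0.997999 = 0.836323
Parallel (magnetorquer, sun sensor, and [0.836323]): 1 − (1 − 0.740000)(1 − 0.841000)(1 − 0.836323) = 0.9932

0.9932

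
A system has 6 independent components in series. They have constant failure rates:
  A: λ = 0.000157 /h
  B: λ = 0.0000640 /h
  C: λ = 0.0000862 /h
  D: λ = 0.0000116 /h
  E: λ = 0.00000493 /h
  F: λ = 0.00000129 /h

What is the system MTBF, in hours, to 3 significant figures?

Series of exponential components: λ_sys = Σ λ_i
λ_sys = 0.000157 + 0.0000640 + 0.0000862 + 0.0000116 + 0.00000493 + 0.00000129 = 3.2502e-04 /h
MTBF = 1 / λ_sys = 3080 h

3080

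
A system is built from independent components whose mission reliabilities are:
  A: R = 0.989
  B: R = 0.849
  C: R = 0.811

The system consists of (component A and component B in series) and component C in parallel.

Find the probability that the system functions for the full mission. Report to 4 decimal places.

Series (A and B): 0.989000 × 0.849000 = 0.839661
Parallel ([0.839661] and C): 1 − (1 − 0.839661)(1 − 0.811000) = 0.9697

0.9697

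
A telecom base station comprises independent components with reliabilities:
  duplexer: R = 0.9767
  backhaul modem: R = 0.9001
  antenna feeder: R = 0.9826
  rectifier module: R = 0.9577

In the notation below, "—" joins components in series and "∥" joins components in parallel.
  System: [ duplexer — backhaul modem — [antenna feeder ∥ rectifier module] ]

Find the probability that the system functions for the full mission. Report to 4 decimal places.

0.8785

Parallel (antenna feeder and rectifier module): 1 − (1 − 0.982600)(1 − 0.957700) = 0.999264
Series (duplexer, backhaul modem, and [0.999264]): 0.976700 × 0.900100 × 0.999264 = 0.8785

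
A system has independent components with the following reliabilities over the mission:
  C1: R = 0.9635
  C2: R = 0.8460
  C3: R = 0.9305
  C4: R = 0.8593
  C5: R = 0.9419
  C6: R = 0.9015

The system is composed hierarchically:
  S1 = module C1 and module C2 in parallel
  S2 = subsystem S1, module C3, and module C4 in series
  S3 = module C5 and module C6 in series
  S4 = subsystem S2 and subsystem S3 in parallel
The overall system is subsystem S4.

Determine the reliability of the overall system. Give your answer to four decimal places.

Parallel (C1 and C2): 1 − (1 − 0.963500)(1 − 0.846000) = 0.994379
Series ([0.994379], C3, and C4): 0.994379 × 0.930500 × 0.859300 = 0.795084
Series (C5 and C6): 0.941900 × 0.901500 = 0.849123
Parallel ([0.795084] and [0.849123]): 1 − (1 − 0.795084)(1 − 0.849123) = 0.9691

0.9691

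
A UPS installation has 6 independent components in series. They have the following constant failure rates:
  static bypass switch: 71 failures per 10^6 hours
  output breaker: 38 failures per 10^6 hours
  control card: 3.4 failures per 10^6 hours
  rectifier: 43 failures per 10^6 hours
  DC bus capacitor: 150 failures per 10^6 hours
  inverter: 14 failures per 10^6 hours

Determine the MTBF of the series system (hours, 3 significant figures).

3130

Series of exponential components: λ_sys = Σ λ_i
λ_sys = 0.000071 + 0.000038 + 0.0000034 + 0.000043 + 0.00015 + 0.000014 = 3.1940e-04 /h
MTBF = 1 / λ_sys = 3130 h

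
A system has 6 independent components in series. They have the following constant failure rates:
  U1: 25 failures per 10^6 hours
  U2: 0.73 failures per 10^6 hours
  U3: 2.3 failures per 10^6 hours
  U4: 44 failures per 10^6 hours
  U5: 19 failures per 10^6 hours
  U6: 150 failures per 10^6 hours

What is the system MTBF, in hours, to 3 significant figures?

Series of exponential components: λ_sys = Σ λ_i
λ_sys = 0.000025 + 0.00000073 + 0.0000023 + 0.000044 + 0.000019 + 0.00015 = 2.4103e-04 /h
MTBF = 1 / λ_sys = 4150 h

4150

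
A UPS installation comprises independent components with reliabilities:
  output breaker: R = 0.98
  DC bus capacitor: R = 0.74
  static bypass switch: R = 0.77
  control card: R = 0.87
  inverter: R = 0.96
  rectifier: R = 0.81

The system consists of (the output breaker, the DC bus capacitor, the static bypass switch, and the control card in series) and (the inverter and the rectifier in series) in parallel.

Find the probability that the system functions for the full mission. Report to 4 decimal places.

0.8856

Series (output breaker, DC bus capacitor, static bypass switch, and control card): 0.980000 × 0.740000 × 0.770000 × 0.870000 = 0.485811
Series (inverter and rectifier): 0.960000 × 0.810000 = 0.777600
Parallel ([0.485811] and [0.777600]): 1 − (1 − 0.485811)(1 − 0.777600) = 0.8856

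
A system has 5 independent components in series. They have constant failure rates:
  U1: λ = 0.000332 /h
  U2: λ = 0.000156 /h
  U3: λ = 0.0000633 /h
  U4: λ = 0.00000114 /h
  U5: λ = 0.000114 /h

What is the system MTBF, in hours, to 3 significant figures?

Series of exponential components: λ_sys = Σ λ_i
λ_sys = 0.000332 + 0.000156 + 0.0000633 + 0.00000114 + 0.000114 = 6.6644e-04 /h
MTBF = 1 / λ_sys = 1500 h

1500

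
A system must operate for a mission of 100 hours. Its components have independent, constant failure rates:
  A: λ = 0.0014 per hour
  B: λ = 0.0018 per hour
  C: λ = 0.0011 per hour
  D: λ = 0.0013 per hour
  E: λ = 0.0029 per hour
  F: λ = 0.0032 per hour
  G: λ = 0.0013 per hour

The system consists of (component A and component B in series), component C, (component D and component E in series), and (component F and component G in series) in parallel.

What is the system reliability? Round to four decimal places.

0.9965

R(A) = exp(−0.0014 × 100) = 0.869358
R(B) = exp(−0.0018 × 100) = 0.835270
R(C) = exp(−0.0011 × 100) = 0.895834
R(D) = exp(−0.0013 × 100) = 0.878095
R(E) = exp(−0.0029 × 100) = 0.748264
R(F) = exp(−0.0032 × 100) = 0.726149
R(G) = exp(−0.0013 × 100) = 0.878095
Series (A and B): 0.869358 × 0.835270 = 0.726149
Series (D and E): 0.878095 × 0.748264 = 0.657047
Series (F and G): 0.726149 × 0.878095 = 0.637628
Parallel ([0.726149], C, [0.657047], and [0.637628]): 1 − (1 − 0.726149)(1 − 0.895834)(1 − 0.657047)(1 − 0.637628) = 0.9965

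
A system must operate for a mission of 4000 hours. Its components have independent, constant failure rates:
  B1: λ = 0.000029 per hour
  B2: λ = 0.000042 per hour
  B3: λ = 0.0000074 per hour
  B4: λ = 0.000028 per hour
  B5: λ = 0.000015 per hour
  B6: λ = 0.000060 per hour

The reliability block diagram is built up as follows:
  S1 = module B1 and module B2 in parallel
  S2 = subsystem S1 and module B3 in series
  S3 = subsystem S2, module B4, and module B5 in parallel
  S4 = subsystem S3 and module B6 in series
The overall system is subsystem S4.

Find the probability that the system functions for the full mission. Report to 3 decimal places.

0.786

R(B1) = exp(−0.000029 × 4000) = 0.89048
R(B2) = exp(−0.000042 × 4000) = 0.84535
R(B3) = exp(−0.0000074 × 4000) = 0.97083
R(B4) = exp(−0.000028 × 4000) = 0.89404
R(B5) = exp(−0.000015 × 4000) = 0.94176
R(B6) = exp(−0.000060 × 4000) = 0.78663
Parallel (B1 and B2): 1 − (1 − 0.89048)(1 − 0.84535) = 0.98306
Series ([0.98306] and B3): 0.98306 × 0.97083 = 0.95438
Parallel ([0.95438], B4, and B5): 1 − (1 − 0.95438)(1 − 0.89404)(1 − 0.94176) = 0.99972
Series ([0.99972] and B6): 0.99972 × 0.78663 = 0.786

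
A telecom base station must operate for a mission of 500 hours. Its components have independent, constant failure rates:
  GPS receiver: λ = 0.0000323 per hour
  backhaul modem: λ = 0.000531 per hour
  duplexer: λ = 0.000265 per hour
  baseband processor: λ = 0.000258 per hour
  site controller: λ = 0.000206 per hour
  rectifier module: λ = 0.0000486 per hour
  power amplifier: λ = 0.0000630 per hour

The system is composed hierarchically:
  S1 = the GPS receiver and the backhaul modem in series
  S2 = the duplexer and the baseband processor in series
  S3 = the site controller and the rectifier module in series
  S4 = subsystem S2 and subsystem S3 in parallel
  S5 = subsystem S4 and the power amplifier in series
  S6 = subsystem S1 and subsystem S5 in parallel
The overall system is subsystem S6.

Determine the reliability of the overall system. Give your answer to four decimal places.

R(GPS receiver) = exp(−0.0000323 × 500) = 0.983980
R(backhaul modem) = exp(−0.000531 × 500) = 0.766822
R(duplexer) = exp(−0.000265 × 500) = 0.875903
R(baseband processor) = exp(−0.000258 × 500) = 0.878974
R(site controller) = exp(−0.000206 × 500) = 0.902127
R(rectifier module) = exp(−0.0000486 × 500) = 0.975993
R(power amplifier) = exp(−0.0000630 × 500) = 0.968991
Series (GPS receiver and backhaul modem): 0.983980 × 0.766822 = 0.754538
Series (duplexer and baseband processor): 0.875903 × 0.878974 = 0.769896
Series (site controller and rectifier module): 0.902127 × 0.975993 = 0.880470
Parallel ([0.769896] and [0.880470]): 1 − (1 − 0.769896)(1 − 0.880470) = 0.972496
Series ([0.972496] and power amplifier): 0.972496 × 0.968991 = 0.942340
Parallel ([0.754538] and [0.942340]): 1 − (1 − 0.754538)(1 − 0.942340) = 0.9858

0.9858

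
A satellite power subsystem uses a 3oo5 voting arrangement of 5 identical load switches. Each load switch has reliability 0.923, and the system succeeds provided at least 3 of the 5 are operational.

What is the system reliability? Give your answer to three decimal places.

R = Σ_{i=3}^{5} C(5,i) p^i (1−p)^{5−i} with p = 0.923
C(5,3)·0.923^3·0.077^2 = 0.04662
C(5,4)·0.923^4·0.077^1 = 0.27943
C(5,5)·0.923^5·0.077^0 = 0.66990
Sum = 0.996

0.996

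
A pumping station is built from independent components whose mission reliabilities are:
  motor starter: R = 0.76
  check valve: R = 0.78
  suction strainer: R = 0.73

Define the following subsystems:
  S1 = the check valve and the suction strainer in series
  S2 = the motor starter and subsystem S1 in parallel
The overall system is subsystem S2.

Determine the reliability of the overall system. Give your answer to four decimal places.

Series (check valve and suction strainer): 0.780000 × 0.730000 = 0.569400
Parallel (motor starter and [0.569400]): 1 − (1 − 0.760000)(1 − 0.569400) = 0.8967

0.8967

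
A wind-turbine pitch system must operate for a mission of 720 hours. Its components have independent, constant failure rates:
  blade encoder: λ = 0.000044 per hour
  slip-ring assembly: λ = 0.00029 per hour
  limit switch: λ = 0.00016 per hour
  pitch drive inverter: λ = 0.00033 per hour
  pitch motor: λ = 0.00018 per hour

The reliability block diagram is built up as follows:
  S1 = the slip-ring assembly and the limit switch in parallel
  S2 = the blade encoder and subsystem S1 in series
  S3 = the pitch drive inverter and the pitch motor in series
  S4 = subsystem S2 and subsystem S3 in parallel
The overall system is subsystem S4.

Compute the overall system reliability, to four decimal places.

0.9843

R(blade encoder) = exp(−0.000044 × 720) = 0.968817
R(slip-ring assembly) = exp(−0.00029 × 720) = 0.811558
R(limit switch) = exp(−0.00016 × 720) = 0.891188
R(pitch drive inverter) = exp(−0.00033 × 720) = 0.788518
R(pitch motor) = exp(−0.00018 × 720) = 0.878447
Parallel (slip-ring assembly and limit switch): 1 − (1 − 0.811558)(1 − 0.891188) = 0.979495
Series (blade encoder and [0.979495]): 0.968817 × 0.979495 = 0.948951
Series (pitch drive inverter and pitch motor): 0.788518 × 0.878447 = 0.692671
Parallel ([0.948951] and [0.692671]): 1 − (1 − 0.948951)(1 − 0.692671) = 0.9843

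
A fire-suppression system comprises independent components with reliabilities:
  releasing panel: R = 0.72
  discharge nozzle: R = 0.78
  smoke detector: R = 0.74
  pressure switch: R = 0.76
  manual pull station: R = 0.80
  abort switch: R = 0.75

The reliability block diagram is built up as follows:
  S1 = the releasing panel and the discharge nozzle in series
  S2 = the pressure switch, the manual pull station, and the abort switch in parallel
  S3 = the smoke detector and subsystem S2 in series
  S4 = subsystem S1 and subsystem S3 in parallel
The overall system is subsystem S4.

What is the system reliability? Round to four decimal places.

Series (releasing panel and discharge nozzle): 0.720000 × 0.780000 = 0.561600
Parallel (pressure switch, manual pull station, and abort switch): 1 − (1 − 0.760000)(1 − 0.800000)(1 − 0.750000) = 0.988000
Series (smoke detector and [0.988000]): 0.740000 × 0.988000 = 0.731120
Parallel ([0.561600] and [0.731120]): 1 − (1 − 0.561600)(1 − 0.731120) = 0.8821

0.8821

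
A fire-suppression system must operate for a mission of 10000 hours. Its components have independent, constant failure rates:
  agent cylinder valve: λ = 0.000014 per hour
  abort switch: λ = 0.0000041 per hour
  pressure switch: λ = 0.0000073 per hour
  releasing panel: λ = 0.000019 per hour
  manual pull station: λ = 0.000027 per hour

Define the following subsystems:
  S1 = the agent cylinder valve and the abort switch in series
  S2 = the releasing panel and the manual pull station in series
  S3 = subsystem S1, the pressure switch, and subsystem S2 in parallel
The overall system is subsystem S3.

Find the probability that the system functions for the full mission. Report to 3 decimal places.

R(agent cylinder valve) = exp(−0.000014 × 10000) = 0.86936
R(abort switch) = exp(−0.0000041 × 10000) = 0.95983
R(pressure switch) = exp(−0.0000073 × 10000) = 0.92960
R(releasing panel) = exp(−0.000019 × 10000) = 0.82696
R(manual pull station) = exp(−0.000027 × 10000) = 0.76338
Series (agent cylinder valve and abort switch): 0.86936 × 0.95983 = 0.83444
Series (releasing panel and manual pull station): 0.82696 × 0.76338 = 0.63128
Parallel ([0.83444], pressure switch, and [0.63128]): 1 − (1 − 0.83444)(1 − 0.92960)(1 − 0.63128) = 0.996

0.996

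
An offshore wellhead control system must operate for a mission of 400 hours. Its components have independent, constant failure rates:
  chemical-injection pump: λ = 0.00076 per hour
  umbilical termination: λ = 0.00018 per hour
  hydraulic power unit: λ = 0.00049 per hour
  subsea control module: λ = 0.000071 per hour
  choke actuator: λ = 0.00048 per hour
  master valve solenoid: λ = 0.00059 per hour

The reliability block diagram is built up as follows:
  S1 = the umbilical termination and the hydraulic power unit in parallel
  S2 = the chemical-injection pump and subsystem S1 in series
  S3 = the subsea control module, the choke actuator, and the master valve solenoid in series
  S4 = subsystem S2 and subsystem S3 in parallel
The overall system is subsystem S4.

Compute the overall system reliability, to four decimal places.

R(chemical-injection pump) = exp(−0.00076 × 400) = 0.737861
R(umbilical termination) = exp(−0.00018 × 400) = 0.930531
R(hydraulic power unit) = exp(−0.00049 × 400) = 0.822012
R(subsea control module) = exp(−0.000071 × 400) = 0.971999
R(choke actuator) = exp(−0.00048 × 400) = 0.825307
R(master valve solenoid) = exp(−0.00059 × 400) = 0.789781
Parallel (umbilical termination and hydraulic power unit): 1 − (1 − 0.930531)(1 − 0.822012) = 0.987635
Series (chemical-injection pump and [0.987635]): 0.737861 × 0.987635 = 0.728737
Series (subsea control module, choke actuator, and master valve solenoid): 0.971999 × 0.825307 × 0.789781 = 0.633560
Parallel ([0.728737] and [0.633560]): 1 − (1 − 0.728737)(1 − 0.633560) = 0.9006

0.9006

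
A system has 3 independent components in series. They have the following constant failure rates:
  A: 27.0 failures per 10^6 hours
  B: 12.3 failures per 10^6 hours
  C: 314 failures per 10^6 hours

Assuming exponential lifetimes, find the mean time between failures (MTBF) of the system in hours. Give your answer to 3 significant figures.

Series of exponential components: λ_sys = Σ λ_i
λ_sys = 0.0000270 + 0.0000123 + 0.000314 = 3.5330e-04 /h
MTBF = 1 / λ_sys = 2830 h

2830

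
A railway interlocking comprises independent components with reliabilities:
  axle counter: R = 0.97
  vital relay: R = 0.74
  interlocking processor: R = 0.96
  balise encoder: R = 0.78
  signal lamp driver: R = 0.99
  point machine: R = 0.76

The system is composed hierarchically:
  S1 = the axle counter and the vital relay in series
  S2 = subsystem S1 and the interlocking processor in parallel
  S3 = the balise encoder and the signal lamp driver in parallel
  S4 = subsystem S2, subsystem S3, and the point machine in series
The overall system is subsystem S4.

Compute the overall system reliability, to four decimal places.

0.7498

Series (axle counter and vital relay): 0.970000 × 0.740000 = 0.717800
Parallel ([0.717800] and interlocking processor): 1 − (1 − 0.717800)(1 − 0.960000) = 0.988712
Parallel (balise encoder and signal lamp driver): 1 − (1 − 0.780000)(1 − 0.990000) = 0.997800
Series ([0.988712], [0.997800], and point machine): 0.988712 × 0.997800 × 0.760000 = 0.7498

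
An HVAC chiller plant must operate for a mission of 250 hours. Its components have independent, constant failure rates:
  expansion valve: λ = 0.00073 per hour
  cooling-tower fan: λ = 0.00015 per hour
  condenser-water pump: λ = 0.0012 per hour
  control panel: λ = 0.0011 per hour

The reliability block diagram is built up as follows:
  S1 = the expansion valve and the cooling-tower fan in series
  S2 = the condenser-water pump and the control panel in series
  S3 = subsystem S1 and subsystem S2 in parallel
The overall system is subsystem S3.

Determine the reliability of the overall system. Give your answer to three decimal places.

R(expansion valve) = exp(−0.00073 × 250) = 0.83318
R(cooling-tower fan) = exp(−0.00015 × 250) = 0.96319
R(condenser-water pump) = exp(−0.0012 × 250) = 0.74082
R(control panel) = exp(−0.0011 × 250) = 0.75957
Series (expansion valve and cooling-tower fan): 0.83318 × 0.96319 = 0.80251
Series (condenser-water pump and control panel): 0.74082 × 0.75957 = 0.56270
Parallel ([0.80251] and [0.56270]): 1 − (1 − 0.80251)(1 − 0.56270) = 0.914

0.914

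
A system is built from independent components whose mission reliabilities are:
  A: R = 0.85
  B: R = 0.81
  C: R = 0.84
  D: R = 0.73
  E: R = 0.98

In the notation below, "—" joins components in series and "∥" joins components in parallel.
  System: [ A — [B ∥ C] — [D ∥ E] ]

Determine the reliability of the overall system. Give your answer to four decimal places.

0.8197

Parallel (B and C): 1 − (1 − 0.810000)(1 − 0.840000) = 0.969600
Parallel (D and E): 1 − (1 − 0.730000)(1 − 0.980000) = 0.994600
Series (A, [0.969600], and [0.994600]): 0.850000 × 0.969600 × 0.994600 = 0.8197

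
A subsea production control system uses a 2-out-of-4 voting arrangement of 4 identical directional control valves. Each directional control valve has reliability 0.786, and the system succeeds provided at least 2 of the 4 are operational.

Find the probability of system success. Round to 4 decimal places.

0.9671

R = Σ_{i=2}^{4} C(4,i) p^i (1−p)^{4−i} with p = 0.786
C(4,2)·0.786^2·0.214^2 = 0.169756
C(4,3)·0.786^3·0.214^1 = 0.415663
C(4,4)·0.786^4·0.214^0 = 0.381672
Sum = 0.9671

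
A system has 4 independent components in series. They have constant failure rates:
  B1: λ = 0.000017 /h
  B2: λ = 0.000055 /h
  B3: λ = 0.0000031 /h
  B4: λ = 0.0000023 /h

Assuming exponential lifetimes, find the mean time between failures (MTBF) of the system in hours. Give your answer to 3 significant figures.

Series of exponential components: λ_sys = Σ λ_i
λ_sys = 0.000017 + 0.000055 + 0.0000031 + 0.0000023 = 7.7400e-05 /h
MTBF = 1 / λ_sys = 12900 h

12900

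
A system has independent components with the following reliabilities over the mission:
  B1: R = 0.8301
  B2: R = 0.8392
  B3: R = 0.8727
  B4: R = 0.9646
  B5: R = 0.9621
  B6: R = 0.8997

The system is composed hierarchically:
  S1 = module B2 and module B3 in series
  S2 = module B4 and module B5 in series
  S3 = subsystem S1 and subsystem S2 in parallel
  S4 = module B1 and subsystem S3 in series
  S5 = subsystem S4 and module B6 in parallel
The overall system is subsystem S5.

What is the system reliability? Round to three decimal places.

0.981

Series (B2 and B3): 0.83920 × 0.87270 = 0.73237
Series (B4 and B5): 0.96460 × 0.96210 = 0.92804
Parallel ([0.73237] and [0.92804]): 1 − (1 − 0.73237)(1 − 0.92804) = 0.98074
Series (B1 and [0.98074]): 0.83010 × 0.98074 = 0.81411
Parallel ([0.81411] and B6): 1 − (1 − 0.81411)(1 − 0.89970) = 0.981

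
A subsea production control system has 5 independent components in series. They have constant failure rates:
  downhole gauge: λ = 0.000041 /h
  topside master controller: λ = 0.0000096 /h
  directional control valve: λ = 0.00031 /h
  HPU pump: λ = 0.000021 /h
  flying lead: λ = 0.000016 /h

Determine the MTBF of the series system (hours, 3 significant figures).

2520

Series of exponential components: λ_sys = Σ λ_i
λ_sys = 0.000041 + 0.0000096 + 0.00031 + 0.000021 + 0.000016 = 3.9760e-04 /h
MTBF = 1 / λ_sys = 2520 h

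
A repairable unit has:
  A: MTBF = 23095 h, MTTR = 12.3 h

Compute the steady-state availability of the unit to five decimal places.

0.99947

A(A) = MTBF/(MTBF+MTTR) = 23095/(23095+12.3) = 0.99947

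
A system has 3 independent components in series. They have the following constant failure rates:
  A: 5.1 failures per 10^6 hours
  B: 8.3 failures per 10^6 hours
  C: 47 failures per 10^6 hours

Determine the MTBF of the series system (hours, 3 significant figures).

Series of exponential components: λ_sys = Σ λ_i
λ_sys = 0.0000051 + 0.0000083 + 0.000047 = 6.0400e-05 /h
MTBF = 1 / λ_sys = 16600 h

16600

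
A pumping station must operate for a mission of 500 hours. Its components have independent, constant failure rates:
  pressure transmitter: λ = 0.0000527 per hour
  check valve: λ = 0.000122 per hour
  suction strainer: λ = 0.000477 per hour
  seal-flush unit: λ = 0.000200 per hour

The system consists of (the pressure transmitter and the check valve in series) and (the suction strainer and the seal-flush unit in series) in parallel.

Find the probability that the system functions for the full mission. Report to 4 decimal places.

R(pressure transmitter) = exp(−0.0000527 × 500) = 0.973994
R(check valve) = exp(−0.000122 × 500) = 0.940823
R(suction strainer) = exp(−0.000477 × 500) = 0.787809
R(seal-flush unit) = exp(−0.000200 × 500) = 0.904837
Series (pressure transmitter and check valve): 0.973994 × 0.940823 = 0.916356
Series (suction strainer and seal-flush unit): 0.787809 × 0.904837 = 0.712839
Parallel ([0.916356] and [0.712839]): 1 − (1 − 0.916356)(1 − 0.712839) = 0.9760

0.9760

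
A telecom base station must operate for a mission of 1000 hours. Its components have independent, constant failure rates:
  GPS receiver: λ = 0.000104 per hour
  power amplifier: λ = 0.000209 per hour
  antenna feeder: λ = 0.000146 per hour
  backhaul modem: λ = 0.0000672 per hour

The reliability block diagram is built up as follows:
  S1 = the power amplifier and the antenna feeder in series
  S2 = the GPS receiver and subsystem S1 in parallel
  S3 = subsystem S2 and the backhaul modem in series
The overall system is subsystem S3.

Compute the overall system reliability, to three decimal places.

0.907

R(GPS receiver) = exp(−0.000104 × 1000) = 0.90123
R(power amplifier) = exp(−0.000209 × 1000) = 0.81140
R(antenna feeder) = exp(−0.000146 × 1000) = 0.86416
R(backhaul modem) = exp(−0.0000672 × 1000) = 0.93501
Series (power amplifier and antenna feeder): 0.81140 × 0.86416 = 0.70118
Parallel (GPS receiver and [0.70118]): 1 − (1 − 0.90123)(1 − 0.70118) = 0.97049
Series ([0.97049] and backhaul modem): 0.97049 × 0.93501 = 0.907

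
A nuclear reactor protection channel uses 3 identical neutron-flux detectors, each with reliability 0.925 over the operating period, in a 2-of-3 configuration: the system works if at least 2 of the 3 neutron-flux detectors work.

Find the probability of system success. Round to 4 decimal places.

0.9840

R = Σ_{i=2}^{3} C(3,i) p^i (1−p)^{3−i} with p = 0.925
C(3,2)·0.925^2·0.075^1 = 0.192516
C(3,3)·0.925^3·0.075^0 = 0.791453
Sum = 0.9840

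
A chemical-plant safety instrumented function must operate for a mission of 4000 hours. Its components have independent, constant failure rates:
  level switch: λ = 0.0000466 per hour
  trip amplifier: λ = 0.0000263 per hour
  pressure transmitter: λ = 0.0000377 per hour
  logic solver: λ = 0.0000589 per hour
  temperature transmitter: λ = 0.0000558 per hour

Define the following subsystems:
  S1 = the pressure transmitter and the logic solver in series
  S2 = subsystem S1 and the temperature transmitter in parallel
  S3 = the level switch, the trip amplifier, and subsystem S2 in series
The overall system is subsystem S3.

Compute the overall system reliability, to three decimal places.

0.699

R(level switch) = exp(−0.0000466 × 4000) = 0.82994
R(trip amplifier) = exp(−0.0000263 × 4000) = 0.90014
R(pressure transmitter) = exp(−0.0000377 × 4000) = 0.86002
R(logic solver) = exp(−0.0000589 × 4000) = 0.79010
R(temperature transmitter) = exp(−0.0000558 × 4000) = 0.79995
Series (pressure transmitter and logic solver): 0.86002 × 0.79010 = 0.67950
Parallel ([0.67950] and temperature transmitter): 1 − (1 − 0.67950)(1 − 0.79995) = 0.93588
Series (level switch, trip amplifier, and [0.93588]): 0.82994 × 0.90014 × 0.93588 = 0.699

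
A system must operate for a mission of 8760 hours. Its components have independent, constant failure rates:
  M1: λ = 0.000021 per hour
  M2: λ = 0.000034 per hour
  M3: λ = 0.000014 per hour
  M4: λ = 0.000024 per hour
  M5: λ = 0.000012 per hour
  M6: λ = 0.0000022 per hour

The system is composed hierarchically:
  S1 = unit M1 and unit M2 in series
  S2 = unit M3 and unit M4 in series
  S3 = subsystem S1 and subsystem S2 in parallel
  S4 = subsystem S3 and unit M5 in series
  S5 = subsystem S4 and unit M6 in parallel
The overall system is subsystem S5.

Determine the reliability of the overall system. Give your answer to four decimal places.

0.9962

R(M1) = exp(−0.000021 × 8760) = 0.831969
R(M2) = exp(−0.000034 × 8760) = 0.742420
R(M3) = exp(−0.000014 × 8760) = 0.884582
R(M4) = exp(−0.000024 × 8760) = 0.810390
R(M5) = exp(−0.000012 × 8760) = 0.900216
R(M6) = exp(−0.0000022 × 8760) = 0.980913
Series (M1 and M2): 0.831969 × 0.742420 = 0.617670
Series (M3 and M4): 0.884582 × 0.810390 = 0.716856
Parallel ([0.617670] and [0.716856]): 1 − (1 − 0.617670)(1 − 0.716856) = 0.891746
Series ([0.891746] and M5): 0.891746 × 0.900216 = 0.802764
Parallel ([0.802764] and M6): 1 − (1 − 0.802764)(1 − 0.980913) = 0.9962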